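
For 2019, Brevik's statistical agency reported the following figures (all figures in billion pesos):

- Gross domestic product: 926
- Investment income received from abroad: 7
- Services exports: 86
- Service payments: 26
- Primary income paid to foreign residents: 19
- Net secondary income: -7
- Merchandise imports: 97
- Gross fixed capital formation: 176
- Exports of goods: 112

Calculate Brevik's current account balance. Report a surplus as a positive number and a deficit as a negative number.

Goods balance = 112 - 97 = 15
Services balance = 86 - 26 = 60
Trade balance (goods + services) = 15 + 60 = 75
Net primary income = 7 - 19 = -12
Net secondary income = -7
Current account = 75 + (-12) + (-7) = 56

56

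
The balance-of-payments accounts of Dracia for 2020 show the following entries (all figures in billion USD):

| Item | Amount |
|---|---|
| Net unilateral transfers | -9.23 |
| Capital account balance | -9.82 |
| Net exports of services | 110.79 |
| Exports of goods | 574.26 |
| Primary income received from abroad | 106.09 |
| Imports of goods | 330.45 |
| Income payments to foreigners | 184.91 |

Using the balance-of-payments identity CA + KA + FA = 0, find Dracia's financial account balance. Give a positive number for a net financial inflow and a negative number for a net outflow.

-256.73

Goods balance = 574.26 - 330.45 = 243.81
Services balance = 110.79
Trade balance (goods + services) = 243.81 + 110.79 = 354.60
Net primary income = 106.09 - 184.91 = -78.82
Net secondary income = -9.23
Current account = 354.60 + (-78.82) + (-9.23) = 266.55
Financial account = -(266.55 + (-9.82)) = -256.73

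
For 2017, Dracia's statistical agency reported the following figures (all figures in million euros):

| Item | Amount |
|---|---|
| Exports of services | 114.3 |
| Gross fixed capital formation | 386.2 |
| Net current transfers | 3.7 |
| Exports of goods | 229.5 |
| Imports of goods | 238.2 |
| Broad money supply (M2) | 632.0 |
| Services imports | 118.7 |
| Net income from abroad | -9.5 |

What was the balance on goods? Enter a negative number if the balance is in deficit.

Goods balance = 229.5 - 238.2 = -8.7

-8.7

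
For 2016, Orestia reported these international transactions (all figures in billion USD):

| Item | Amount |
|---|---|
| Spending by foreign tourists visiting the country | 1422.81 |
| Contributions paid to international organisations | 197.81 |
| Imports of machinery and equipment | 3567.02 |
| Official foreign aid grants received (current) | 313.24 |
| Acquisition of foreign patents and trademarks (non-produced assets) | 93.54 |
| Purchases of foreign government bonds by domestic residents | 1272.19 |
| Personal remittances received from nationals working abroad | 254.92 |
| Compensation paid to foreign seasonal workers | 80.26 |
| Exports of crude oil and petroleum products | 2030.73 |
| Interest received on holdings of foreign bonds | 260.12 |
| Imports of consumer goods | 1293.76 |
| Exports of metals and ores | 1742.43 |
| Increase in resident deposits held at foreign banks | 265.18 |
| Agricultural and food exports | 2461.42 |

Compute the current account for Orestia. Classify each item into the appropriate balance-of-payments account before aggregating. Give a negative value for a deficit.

3346.82

Goods: -3567.02 - 1293.76 + 2030.73 + 2461.42 + 1742.43 = 1373.80
Services: 1422.81
Primary income: -80.26 + 260.12 = 179.86
Secondary income: -197.81 + 313.24 + 254.92 = 370.35
Current account = 1373.80 + 1422.81 + 179.86 + 370.35 = 3346.82
(Excluded from the current account — capital account: acquisition of foreign patents and trademarks (non-produced assets) 93.54; financial account: purchases of foreign government bonds by domestic residents 1272.19, increase in resident deposits held at foreign banks 265.18.)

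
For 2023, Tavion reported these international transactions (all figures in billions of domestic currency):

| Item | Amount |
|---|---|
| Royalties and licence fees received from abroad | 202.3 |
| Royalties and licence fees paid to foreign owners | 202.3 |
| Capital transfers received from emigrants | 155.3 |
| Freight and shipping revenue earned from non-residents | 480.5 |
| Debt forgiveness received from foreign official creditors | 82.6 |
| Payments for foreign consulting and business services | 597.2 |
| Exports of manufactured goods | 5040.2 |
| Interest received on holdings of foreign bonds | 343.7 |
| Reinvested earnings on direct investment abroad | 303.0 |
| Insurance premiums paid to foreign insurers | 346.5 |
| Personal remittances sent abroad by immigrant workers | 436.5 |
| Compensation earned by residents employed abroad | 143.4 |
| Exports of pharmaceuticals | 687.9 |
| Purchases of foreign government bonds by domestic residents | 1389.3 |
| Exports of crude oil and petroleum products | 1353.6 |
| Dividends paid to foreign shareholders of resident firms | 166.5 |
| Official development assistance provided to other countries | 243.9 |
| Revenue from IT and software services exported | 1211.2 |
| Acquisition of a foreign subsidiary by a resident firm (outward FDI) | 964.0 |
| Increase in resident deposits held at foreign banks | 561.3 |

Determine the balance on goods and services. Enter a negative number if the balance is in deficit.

Goods: 5040.2 + 1353.6 + 687.9 = 7081.7
Services: 1211.2 + 480.5 - 597.2 + 202.3 - 346.5 - 202.3 = 748.0
Trade balance = 7081.7 + 748.0 = 7829.7
(Excluded from the trade balance — capital account: capital transfers received from emigrants 155.3, debt forgiveness received from foreign official creditors 82.6; primary income: interest received on holdings of foreign bonds 343.7, reinvested earnings on direct investment abroad 303.0, compensation earned by residents employed abroad 143.4, dividends paid to foreign shareholders of resident firms 166.5; secondary income: personal remittances sent abroad by immigrant workers 436.5, official development assistance provided to other countries 243.9; financial account: purchases of foreign government bonds by domestic residents 1389.3, acquisition of a foreign subsidiary by a resident firm (outward FDI) 964.0, increase in resident deposits held at foreign banks 561.3.)

7829.7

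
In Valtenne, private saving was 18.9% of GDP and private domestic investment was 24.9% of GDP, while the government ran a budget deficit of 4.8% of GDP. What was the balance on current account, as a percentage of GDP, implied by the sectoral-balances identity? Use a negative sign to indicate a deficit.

-10.8

By the sectoral-balances identity, CA = (S_private - I) + (T - G).
Private balance = 18.9 - 24.9 = -6.0
Government balance (T - G) = -4.8
CA = -6.0 + (-4.8) = -10.8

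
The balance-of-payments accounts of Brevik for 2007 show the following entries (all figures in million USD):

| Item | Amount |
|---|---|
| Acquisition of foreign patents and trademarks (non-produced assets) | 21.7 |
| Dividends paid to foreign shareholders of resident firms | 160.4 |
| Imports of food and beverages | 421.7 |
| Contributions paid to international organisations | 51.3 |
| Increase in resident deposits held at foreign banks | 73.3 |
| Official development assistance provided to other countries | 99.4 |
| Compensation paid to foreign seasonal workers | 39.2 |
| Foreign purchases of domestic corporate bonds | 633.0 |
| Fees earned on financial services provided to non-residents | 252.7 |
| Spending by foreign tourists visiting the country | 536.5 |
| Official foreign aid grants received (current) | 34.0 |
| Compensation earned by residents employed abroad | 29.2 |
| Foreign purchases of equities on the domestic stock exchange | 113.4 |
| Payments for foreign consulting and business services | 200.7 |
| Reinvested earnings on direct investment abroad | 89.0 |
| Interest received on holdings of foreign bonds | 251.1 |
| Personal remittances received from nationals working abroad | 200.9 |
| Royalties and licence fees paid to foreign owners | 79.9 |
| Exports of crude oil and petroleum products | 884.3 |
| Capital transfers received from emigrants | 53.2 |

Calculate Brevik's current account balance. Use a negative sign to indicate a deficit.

Goods: 884.3 - 421.7 = 462.6
Services: -200.7 + 536.5 - 79.9 + 252.7 = 508.6
Primary income: 89.0 - 39.2 + 251.1 + 29.2 - 160.4 = 169.7
Secondary income: 34.0 - 99.4 + 200.9 - 51.3 = 84.2
Current account = 462.6 + 508.6 + 169.7 + 84.2 = 1225.1
(Excluded from the current account — capital account: acquisition of foreign patents and trademarks (non-produced assets) 21.7, capital transfers received from emigrants 53.2; financial account: increase in resident deposits held at foreign banks 73.3, foreign purchases of domestic corporate bonds 633.0, foreign purchases of equities on the domestic stock exchange 113.4.)

1225.1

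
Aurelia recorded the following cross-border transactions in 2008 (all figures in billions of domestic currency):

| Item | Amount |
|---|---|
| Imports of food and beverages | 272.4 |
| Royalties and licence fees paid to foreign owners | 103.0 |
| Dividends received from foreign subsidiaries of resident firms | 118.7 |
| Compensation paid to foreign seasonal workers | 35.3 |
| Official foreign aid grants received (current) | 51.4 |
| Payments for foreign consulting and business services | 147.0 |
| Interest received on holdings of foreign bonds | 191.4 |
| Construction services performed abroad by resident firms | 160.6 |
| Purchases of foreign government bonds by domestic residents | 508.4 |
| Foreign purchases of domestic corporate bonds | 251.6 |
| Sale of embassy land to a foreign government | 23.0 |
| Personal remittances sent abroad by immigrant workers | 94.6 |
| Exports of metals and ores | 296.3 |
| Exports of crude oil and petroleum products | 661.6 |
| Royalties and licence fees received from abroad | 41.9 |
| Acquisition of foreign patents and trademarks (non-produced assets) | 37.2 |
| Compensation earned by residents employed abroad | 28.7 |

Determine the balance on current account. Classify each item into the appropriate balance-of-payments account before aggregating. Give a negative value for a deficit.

898.3

Goods: 296.3 - 272.4 + 661.6 = 685.5
Services: -103.0 + 160.6 + 41.9 - 147.0 = -47.5
Primary income: 28.7 + 191.4 - 35.3 + 118.7 = 303.5
Secondary income: 51.4 - 94.6 = -43.2
Current account = 685.5 + (-47.5) + 303.5 + (-43.2) = 898.3
(Excluded from the current account — financial account: purchases of foreign government bonds by domestic residents 508.4, foreign purchases of domestic corporate bonds 251.6; capital account: sale of embassy land to a foreign government 23.0, acquisition of foreign patents and trademarks (non-produced assets) 37.2.)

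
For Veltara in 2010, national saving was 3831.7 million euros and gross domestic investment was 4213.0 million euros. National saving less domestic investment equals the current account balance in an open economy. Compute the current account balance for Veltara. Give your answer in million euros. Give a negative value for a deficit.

-381.3

S - I = CA (net lending to the rest of the world).
CA = S - I = 3831.7 - 4213.0 = -381.3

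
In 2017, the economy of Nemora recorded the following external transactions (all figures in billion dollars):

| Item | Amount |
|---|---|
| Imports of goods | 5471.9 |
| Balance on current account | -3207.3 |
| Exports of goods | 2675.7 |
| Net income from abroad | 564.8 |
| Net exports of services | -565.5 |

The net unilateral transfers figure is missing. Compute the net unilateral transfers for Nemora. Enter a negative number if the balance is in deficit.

Current account = goods balance + services balance + net primary income + net secondary income
Sum of the known components = -2796.9
Net unilateral transfers = CA - (known components) = -3207.3 - (-2796.9) = -410.4

-410.4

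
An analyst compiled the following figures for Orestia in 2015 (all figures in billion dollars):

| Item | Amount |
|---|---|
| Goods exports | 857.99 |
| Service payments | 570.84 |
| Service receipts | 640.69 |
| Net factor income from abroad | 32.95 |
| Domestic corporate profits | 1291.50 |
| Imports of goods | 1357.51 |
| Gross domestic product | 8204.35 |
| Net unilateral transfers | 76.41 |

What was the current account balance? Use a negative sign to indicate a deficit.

Goods balance = 857.99 - 1357.51 = -499.52
Services balance = 640.69 - 570.84 = 69.85
Trade balance (goods + services) = -499.52 + 69.85 = -429.67
Net primary income = 32.95
Net secondary income = 76.41
Current account = -429.67 + 32.95 + 76.41 = -320.31

-320.31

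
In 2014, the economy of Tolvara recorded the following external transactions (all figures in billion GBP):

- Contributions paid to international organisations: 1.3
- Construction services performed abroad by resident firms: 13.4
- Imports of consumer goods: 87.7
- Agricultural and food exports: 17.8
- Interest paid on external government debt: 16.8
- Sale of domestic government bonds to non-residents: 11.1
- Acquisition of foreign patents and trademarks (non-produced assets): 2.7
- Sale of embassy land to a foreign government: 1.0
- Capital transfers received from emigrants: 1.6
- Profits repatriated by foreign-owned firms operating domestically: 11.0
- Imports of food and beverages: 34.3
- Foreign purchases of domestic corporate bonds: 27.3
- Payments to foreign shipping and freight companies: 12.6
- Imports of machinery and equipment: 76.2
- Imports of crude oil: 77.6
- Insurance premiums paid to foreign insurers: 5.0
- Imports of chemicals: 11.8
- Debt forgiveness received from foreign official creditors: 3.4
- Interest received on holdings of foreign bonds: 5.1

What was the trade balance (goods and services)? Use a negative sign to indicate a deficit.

-274.0

Goods: -34.3 - 87.7 - 76.2 - 11.8 - 77.6 + 17.8 = -269.8
Services: 13.4 - 12.6 - 5.0 = -4.2
Trade balance = -269.8 + (-4.2) = -274.0
(Excluded from the trade balance — secondary income: contributions paid to international organisations 1.3; primary income: interest paid on external government debt 16.8, profits repatriated by foreign-owned firms operating domestically 11.0, interest received on holdings of foreign bonds 5.1; financial account: sale of domestic government bonds to non-residents 11.1, foreign purchases of domestic corporate bonds 27.3; capital account: acquisition of foreign patents and trademarks (non-produced assets) 2.7, sale of embassy land to a foreign government 1.0, capital transfers received from emigrants 1.6, debt forgiveness received from foreign official creditors 3.4.)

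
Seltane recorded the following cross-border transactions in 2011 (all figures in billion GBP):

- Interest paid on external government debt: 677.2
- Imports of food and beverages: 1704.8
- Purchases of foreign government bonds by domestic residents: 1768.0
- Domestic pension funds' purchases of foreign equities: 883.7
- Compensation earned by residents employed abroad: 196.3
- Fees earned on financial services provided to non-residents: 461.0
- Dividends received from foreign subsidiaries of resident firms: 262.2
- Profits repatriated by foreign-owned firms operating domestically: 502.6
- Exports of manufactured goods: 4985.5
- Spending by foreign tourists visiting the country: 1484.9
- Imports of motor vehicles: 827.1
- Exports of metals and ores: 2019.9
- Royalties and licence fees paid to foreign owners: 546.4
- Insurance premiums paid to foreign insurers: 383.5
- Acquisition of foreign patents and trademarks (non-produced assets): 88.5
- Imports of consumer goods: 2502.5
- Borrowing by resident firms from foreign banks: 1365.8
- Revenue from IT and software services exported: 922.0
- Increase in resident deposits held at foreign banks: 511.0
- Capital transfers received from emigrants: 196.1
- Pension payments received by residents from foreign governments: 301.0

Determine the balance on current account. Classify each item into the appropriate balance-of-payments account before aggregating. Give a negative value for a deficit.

Goods: -827.1 - 2502.5 - 1704.8 + 4985.5 + 2019.9 = 1971.0
Services: -546.4 + 461.0 + 922.0 - 383.5 + 1484.9 = 1938.0
Primary income: -502.6 - 677.2 + 196.3 + 262.2 = -721.3
Secondary income: 301.0
Current account = 1971.0 + 1938.0 + (-721.3) + 301.0 = 3488.7
(Excluded from the current account — financial account: purchases of foreign government bonds by domestic residents 1768.0, domestic pension funds' purchases of foreign equities 883.7, borrowing by resident firms from foreign banks 1365.8, increase in resident deposits held at foreign banks 511.0; capital account: acquisition of foreign patents and trademarks (non-produced assets) 88.5, capital transfers received from emigrants 196.1.)

3488.7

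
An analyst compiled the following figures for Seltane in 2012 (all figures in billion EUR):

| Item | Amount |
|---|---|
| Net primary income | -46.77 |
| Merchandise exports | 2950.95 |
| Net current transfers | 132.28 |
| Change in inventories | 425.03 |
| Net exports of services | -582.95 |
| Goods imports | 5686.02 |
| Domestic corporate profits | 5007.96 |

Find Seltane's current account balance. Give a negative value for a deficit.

Goods balance = 2950.95 - 5686.02 = -2735.07
Services balance = -582.95
Trade balance (goods + services) = -2735.07 + (-582.95) = -3318.02
Net primary income = -46.77
Net secondary income = 132.28
Current account = -3318.02 + (-46.77) + 132.28 = -3232.51

-3232.51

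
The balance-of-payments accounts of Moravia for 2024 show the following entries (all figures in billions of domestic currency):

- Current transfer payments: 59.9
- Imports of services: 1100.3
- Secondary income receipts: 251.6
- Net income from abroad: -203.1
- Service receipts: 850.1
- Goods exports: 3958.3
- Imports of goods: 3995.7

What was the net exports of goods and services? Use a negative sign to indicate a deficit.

Goods balance = 3958.3 - 3995.7 = -37.4
Services balance = 850.1 - 1100.3 = -250.2
Trade balance (goods + services) = -37.4 + (-250.2) = -287.6

-287.6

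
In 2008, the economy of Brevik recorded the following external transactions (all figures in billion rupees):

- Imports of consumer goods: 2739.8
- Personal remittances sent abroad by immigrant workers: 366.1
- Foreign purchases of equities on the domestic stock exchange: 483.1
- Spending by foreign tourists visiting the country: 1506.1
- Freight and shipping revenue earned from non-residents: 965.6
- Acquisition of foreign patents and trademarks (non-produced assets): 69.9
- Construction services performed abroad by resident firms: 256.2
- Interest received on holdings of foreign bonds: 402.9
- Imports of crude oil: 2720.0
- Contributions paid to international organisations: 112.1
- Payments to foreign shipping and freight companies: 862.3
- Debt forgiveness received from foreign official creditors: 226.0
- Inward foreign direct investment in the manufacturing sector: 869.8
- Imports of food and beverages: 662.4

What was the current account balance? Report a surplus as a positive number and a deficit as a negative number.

Goods: -2720.0 - 2739.8 - 662.4 = -6122.2
Services: -862.3 + 965.6 + 256.2 + 1506.1 = 1865.6
Primary income: 402.9
Secondary income: -112.1 - 366.1 = -478.2
Current account = (-6122.2) + 1865.6 + 402.9 + (-478.2) = -4331.9
(Excluded from the current account — financial account: foreign purchases of equities on the domestic stock exchange 483.1, inward foreign direct investment in the manufacturing sector 869.8; capital account: acquisition of foreign patents and trademarks (non-produced assets) 69.9, debt forgiveness received from foreign official creditors 226.0.)

-4331.9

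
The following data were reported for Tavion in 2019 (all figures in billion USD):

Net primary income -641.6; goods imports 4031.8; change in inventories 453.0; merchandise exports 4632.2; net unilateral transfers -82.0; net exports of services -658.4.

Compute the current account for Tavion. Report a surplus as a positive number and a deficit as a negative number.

-781.6

Goods balance = 4632.2 - 4031.8 = 600.4
Services balance = -658.4
Trade balance (goods + services) = 600.4 + (-658.4) = -58.0
Net primary income = -641.6
Net secondary income = -82.0
Current account = -58.0 + (-641.6) + (-82.0) = -781.6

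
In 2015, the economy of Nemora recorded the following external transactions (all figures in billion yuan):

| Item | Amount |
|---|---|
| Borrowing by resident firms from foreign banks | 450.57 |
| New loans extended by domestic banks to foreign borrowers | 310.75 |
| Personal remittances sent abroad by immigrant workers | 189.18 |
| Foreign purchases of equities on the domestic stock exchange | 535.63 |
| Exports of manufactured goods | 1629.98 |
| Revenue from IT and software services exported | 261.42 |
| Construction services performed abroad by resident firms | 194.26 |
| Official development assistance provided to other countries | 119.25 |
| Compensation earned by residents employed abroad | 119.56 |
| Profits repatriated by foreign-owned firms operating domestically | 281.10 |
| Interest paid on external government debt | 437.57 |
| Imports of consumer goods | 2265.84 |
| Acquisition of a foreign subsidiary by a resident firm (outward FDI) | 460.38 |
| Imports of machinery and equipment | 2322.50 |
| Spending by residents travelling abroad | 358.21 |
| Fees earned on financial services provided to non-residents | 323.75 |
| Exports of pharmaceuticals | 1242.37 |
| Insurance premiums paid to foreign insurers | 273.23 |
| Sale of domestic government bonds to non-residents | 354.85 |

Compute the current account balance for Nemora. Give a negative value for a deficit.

Goods: -2322.50 - 2265.84 + 1629.98 + 1242.37 = -1715.99
Services: 323.75 - 358.21 - 273.23 + 194.26 + 261.42 = 147.99
Primary income: -281.10 + 119.56 - 437.57 = -599.11
Secondary income: -189.18 - 119.25 = -308.43
Current account = (-1715.99) + 147.99 + (-599.11) + (-308.43) = -2475.54
(Excluded from the current account — financial account: borrowing by resident firms from foreign banks 450.57, new loans extended by domestic banks to foreign borrowers 310.75, foreign purchases of equities on the domestic stock exchange 535.63, acquisition of a foreign subsidiary by a resident firm (outward FDI) 460.38, sale of domestic government bonds to non-residents 354.85.)

-2475.54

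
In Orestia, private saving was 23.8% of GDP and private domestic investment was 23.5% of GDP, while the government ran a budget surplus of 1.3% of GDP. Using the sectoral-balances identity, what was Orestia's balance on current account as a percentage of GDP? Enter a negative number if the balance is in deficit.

1.6

By the sectoral-balances identity, CA = (S_private - I) + (T - G).
Private balance = 23.8 - 23.5 = 0.3
Government balance (T - G) = 1.3
CA = 0.3 + 1.3 = 1.6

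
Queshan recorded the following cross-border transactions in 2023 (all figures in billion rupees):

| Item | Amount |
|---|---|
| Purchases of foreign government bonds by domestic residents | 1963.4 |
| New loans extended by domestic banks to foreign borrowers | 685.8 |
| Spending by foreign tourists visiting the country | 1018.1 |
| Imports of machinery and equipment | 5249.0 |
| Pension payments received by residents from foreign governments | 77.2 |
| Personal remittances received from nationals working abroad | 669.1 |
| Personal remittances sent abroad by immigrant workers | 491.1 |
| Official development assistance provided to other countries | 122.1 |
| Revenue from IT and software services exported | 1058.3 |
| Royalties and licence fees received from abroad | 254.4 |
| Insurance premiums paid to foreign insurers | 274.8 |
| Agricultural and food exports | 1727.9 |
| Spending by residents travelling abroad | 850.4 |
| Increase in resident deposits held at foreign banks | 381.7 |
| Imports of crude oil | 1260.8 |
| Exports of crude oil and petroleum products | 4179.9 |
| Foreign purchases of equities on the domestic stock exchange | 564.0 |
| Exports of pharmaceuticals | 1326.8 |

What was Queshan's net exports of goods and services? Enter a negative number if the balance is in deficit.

Goods: 1727.9 - 1260.8 + 4179.9 - 5249.0 + 1326.8 = 724.8
Services: -274.8 + 1058.3 - 850.4 + 1018.1 + 254.4 = 1205.6
Trade balance = 724.8 + 1205.6 = 1930.4
(Excluded from the trade balance — financial account: purchases of foreign government bonds by domestic residents 1963.4, new loans extended by domestic banks to foreign borrowers 685.8, increase in resident deposits held at foreign banks 381.7, foreign purchases of equities on the domestic stock exchange 564.0; secondary income: pension payments received by residents from foreign governments 77.2, personal remittances received from nationals working abroad 669.1, personal remittances sent abroad by immigrant workers 491.1, official development assistance provided to other countries 122.1.)

1930.4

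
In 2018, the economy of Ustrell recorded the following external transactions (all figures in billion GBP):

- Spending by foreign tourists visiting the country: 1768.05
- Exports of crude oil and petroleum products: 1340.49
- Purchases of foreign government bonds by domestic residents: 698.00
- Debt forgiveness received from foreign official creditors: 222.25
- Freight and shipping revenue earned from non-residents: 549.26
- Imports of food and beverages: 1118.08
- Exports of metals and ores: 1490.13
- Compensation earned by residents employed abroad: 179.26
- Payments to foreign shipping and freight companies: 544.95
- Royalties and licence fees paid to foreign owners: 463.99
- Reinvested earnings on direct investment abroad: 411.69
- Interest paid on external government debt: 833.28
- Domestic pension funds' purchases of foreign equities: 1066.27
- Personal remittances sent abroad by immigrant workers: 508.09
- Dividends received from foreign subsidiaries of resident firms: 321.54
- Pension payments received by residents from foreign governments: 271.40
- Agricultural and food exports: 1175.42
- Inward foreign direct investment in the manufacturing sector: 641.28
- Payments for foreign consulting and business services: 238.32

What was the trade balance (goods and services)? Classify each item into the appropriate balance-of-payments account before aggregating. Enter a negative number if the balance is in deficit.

3958.01

Goods: 1175.42 + 1340.49 - 1118.08 + 1490.13 = 2887.96
Services: 549.26 - 544.95 - 463.99 - 238.32 + 1768.05 = 1070.05
Trade balance = 2887.96 + 1070.05 = 3958.01
(Excluded from the trade balance — financial account: purchases of foreign government bonds by domestic residents 698.00, domestic pension funds' purchases of foreign equities 1066.27, inward foreign direct investment in the manufacturing sector 641.28; capital account: debt forgiveness received from foreign official creditors 222.25; primary income: compensation earned by residents employed abroad 179.26, reinvested earnings on direct investment abroad 411.69, interest paid on external government debt 833.28, dividends received from foreign subsidiaries of resident firms 321.54; secondary income: personal remittances sent abroad by immigrant workers 508.09, pension payments received by residents from foreign governments 271.40.)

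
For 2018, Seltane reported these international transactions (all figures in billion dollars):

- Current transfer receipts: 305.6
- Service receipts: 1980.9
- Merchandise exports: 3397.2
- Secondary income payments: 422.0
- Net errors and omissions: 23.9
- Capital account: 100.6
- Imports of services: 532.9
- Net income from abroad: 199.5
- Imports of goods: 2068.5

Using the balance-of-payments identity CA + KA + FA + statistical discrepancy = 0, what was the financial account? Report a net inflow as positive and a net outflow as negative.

Goods balance = 3397.2 - 2068.5 = 1328.7
Services balance = 1980.9 - 532.9 = 1448.0
Trade balance (goods + services) = 1328.7 + 1448.0 = 2776.7
Net primary income = 199.5
Net secondary income = 305.6 - 422.0 = -116.4
Current account = 2776.7 + 199.5 + (-116.4) = 2859.8
Financial account = -(2859.8 + 100.6 + 23.9) = -2984.3

-2984.3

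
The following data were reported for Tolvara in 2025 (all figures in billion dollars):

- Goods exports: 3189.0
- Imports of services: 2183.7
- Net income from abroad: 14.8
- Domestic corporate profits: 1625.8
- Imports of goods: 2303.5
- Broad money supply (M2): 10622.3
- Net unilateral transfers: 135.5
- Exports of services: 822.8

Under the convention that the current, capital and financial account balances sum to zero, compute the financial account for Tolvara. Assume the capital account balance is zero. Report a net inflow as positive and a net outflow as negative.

325.1

Goods balance = 3189.0 - 2303.5 = 885.5
Services balance = 822.8 - 2183.7 = -1360.9
Trade balance (goods + services) = 885.5 + (-1360.9) = -475.4
Net primary income = 14.8
Net secondary income = 135.5
Current account = -475.4 + 14.8 + 135.5 = -325.1
Financial account = -(-325.1) = 325.1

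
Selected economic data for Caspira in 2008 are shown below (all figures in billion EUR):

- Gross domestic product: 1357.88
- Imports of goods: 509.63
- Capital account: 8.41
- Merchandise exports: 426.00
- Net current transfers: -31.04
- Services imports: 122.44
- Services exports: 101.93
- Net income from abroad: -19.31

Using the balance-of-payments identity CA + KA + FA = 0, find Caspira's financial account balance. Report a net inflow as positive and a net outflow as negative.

Goods balance = 426.00 - 509.63 = -83.63
Services balance = 101.93 - 122.44 = -20.51
Trade balance (goods + services) = -83.63 + (-20.51) = -104.14
Net primary income = -19.31
Net secondary income = -31.04
Current account = -104.14 + (-19.31) + (-31.04) = -154.49
Financial account = -(-154.49 + 8.41) = 146.08

146.08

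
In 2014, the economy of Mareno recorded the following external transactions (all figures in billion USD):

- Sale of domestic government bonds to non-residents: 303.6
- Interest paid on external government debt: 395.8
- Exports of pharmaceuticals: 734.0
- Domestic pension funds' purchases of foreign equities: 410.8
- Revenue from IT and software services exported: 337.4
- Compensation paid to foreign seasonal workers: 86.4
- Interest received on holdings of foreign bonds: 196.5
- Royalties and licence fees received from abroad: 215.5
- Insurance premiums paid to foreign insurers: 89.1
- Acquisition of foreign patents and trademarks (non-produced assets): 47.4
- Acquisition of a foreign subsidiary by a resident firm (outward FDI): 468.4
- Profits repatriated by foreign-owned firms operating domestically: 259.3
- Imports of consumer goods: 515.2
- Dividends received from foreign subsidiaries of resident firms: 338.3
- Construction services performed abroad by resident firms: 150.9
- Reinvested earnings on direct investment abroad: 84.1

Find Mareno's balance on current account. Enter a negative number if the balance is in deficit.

710.9

Goods: 734.0 - 515.2 = 218.8
Services: 337.4 + 215.5 + 150.9 - 89.1 = 614.7
Primary income: -86.4 + 84.1 + 196.5 - 259.3 + 338.3 - 395.8 = -122.6
Current account = 218.8 + 614.7 + (-122.6) = 710.9
(Excluded from the current account — financial account: sale of domestic government bonds to non-residents 303.6, domestic pension funds' purchases of foreign equities 410.8, acquisition of a foreign subsidiary by a resident firm (outward FDI) 468.4; capital account: acquisition of foreign patents and trademarks (non-produced assets) 47.4.)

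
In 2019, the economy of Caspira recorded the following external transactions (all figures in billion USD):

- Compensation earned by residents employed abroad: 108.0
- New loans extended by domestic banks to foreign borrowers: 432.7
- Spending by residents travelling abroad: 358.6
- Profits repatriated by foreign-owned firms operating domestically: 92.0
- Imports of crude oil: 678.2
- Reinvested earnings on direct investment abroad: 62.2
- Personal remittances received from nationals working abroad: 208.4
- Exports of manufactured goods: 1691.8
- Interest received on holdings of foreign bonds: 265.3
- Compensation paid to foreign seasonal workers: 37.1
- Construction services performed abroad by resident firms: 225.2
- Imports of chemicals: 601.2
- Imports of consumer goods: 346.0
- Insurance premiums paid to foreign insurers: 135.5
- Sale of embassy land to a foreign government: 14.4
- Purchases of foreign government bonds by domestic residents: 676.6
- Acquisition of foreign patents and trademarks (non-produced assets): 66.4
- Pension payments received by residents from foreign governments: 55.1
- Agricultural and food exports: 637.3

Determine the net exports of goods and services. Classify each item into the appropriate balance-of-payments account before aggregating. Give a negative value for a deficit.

434.8

Goods: 1691.8 + 637.3 - 601.2 - 678.2 - 346.0 = 703.7
Services: 225.2 - 358.6 - 135.5 = -268.9
Trade balance = 703.7 + (-268.9) = 434.8
(Excluded from the trade balance — primary income: compensation earned by residents employed abroad 108.0, profits repatriated by foreign-owned firms operating domestically 92.0, reinvested earnings on direct investment abroad 62.2, interest received on holdings of foreign bonds 265.3, compensation paid to foreign seasonal workers 37.1; financial account: new loans extended by domestic banks to foreign borrowers 432.7, purchases of foreign government bonds by domestic residents 676.6; secondary income: personal remittances received from nationals working abroad 208.4, pension payments received by residents from foreign governments 55.1; capital account: sale of embassy land to a foreign government 14.4, acquisition of foreign patents and trademarks (non-produced assets) 66.4.)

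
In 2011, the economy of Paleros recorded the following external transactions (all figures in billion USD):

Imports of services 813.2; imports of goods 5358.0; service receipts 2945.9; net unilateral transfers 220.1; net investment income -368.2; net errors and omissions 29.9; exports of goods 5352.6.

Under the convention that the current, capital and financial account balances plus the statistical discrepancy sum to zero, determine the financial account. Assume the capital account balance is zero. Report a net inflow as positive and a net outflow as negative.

-2009.1

Goods balance = 5352.6 - 5358.0 = -5.4
Services balance = 2945.9 - 813.2 = 2132.7
Trade balance (goods + services) = -5.4 + 2132.7 = 2127.3
Net primary income = -368.2
Net secondary income = 220.1
Current account = 2127.3 + (-368.2) + 220.1 = 1979.2
Financial account = -(1979.2 + 29.9) = -2009.1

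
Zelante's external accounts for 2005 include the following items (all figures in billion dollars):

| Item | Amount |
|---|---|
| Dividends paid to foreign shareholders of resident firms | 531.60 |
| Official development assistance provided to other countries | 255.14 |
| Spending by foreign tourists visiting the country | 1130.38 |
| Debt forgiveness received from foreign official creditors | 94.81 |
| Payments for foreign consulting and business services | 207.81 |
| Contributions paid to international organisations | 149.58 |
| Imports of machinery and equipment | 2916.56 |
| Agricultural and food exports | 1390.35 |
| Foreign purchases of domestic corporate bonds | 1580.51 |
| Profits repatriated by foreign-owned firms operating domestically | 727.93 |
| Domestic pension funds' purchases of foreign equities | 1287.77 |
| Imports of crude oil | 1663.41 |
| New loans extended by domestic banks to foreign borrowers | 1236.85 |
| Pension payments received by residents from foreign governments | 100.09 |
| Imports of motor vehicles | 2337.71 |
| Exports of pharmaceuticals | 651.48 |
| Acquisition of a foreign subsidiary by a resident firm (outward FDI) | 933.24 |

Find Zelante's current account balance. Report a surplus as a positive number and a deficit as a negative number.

Goods: -1663.41 - 2916.56 - 2337.71 + 651.48 + 1390.35 = -4875.85
Services: -207.81 + 1130.38 = 922.57
Primary income: -727.93 - 531.60 = -1259.53
Secondary income: 100.09 - 149.58 - 255.14 = -304.63
Current account = (-4875.85) + 922.57 + (-1259.53) + (-304.63) = -5517.44
(Excluded from the current account — capital account: debt forgiveness received from foreign official creditors 94.81; financial account: foreign purchases of domestic corporate bonds 1580.51, domestic pension funds' purchases of foreign equities 1287.77, new loans extended by domestic banks to foreign borrowers 1236.85, acquisition of a foreign subsidiary by a resident firm (outward FDI) 933.24.)

-5517.44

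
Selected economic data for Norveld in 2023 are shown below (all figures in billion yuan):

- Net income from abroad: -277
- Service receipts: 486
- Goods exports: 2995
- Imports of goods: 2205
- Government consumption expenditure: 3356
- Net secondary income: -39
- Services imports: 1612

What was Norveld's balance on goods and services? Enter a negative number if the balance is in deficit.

-336

Goods balance = 2995 - 2205 = 790
Services balance = 486 - 1612 = -1126
Trade balance (goods + services) = 790 + (-1126) = -336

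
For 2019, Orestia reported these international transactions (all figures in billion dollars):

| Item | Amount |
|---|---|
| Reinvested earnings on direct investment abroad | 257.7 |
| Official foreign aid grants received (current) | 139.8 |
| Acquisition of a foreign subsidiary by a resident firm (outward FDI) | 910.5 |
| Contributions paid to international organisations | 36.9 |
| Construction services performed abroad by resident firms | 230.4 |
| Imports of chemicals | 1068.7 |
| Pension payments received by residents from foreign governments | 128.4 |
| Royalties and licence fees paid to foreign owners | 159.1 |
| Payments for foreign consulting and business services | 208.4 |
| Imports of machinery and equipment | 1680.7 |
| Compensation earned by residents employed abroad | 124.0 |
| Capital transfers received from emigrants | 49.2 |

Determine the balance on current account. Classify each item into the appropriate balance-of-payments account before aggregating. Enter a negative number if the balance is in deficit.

Goods: -1068.7 - 1680.7 = -2749.4
Services: -208.4 - 159.1 + 230.4 = -137.1
Primary income: 124.0 + 257.7 = 381.7
Secondary income: 139.8 - 36.9 + 128.4 = 231.3
Current account = (-2749.4) + (-137.1) + 381.7 + 231.3 = -2273.5
(Excluded from the current account — financial account: acquisition of a foreign subsidiary by a resident firm (outward FDI) 910.5; capital account: capital transfers received from emigrants 49.2.)

-2273.5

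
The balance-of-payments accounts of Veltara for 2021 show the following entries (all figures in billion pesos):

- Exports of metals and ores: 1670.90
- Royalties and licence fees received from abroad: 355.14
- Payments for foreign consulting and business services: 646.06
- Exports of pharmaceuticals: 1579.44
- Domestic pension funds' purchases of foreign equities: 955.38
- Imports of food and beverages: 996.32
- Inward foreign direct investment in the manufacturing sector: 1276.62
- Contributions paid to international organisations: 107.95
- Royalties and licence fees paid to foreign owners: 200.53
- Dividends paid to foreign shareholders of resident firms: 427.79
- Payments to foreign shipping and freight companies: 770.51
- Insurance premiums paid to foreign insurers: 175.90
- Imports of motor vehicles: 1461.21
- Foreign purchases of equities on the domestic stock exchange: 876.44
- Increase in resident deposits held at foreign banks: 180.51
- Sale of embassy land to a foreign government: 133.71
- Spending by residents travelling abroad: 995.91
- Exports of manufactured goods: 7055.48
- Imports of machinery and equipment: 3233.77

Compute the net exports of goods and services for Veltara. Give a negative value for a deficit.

Goods: 7055.48 + 1670.90 + 1579.44 - 3233.77 - 1461.21 - 996.32 = 4614.52
Services: -175.90 - 770.51 + 355.14 - 646.06 - 995.91 - 200.53 = -2433.77
Trade balance = 4614.52 + (-2433.77) = 2180.75
(Excluded from the trade balance — financial account: domestic pension funds' purchases of foreign equities 955.38, inward foreign direct investment in the manufacturing sector 1276.62, foreign purchases of equities on the domestic stock exchange 876.44, increase in resident deposits held at foreign banks 180.51; secondary income: contributions paid to international organisations 107.95; primary income: dividends paid to foreign shareholders of resident firms 427.79; capital account: sale of embassy land to a foreign government 133.71.)

2180.75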